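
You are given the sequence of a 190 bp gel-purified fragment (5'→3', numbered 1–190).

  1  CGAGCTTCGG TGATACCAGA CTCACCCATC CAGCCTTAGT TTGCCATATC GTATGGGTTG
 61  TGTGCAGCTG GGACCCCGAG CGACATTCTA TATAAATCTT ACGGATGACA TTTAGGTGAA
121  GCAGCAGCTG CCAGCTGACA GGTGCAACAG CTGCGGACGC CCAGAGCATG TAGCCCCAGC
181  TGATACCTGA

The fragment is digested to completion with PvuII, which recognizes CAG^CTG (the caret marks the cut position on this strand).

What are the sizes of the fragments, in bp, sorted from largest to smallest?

PvuII sites (CAGCTG) start at positions 65, 125, 132, 148, 177.
PvuII cuts after base 3 of each site, so after positions 67, 127, 134, 150, 179.
Linear molecule, 5 cuts → 6 fragments:
  1–67 → 67 bp
  68–127 → 60 bp
  128–134 → 7 bp
  135–150 → 16 bp
  151–179 → 29 bp
  180–190 → 11 bp
Sorted largest to smallest: 67, 60, 29, 16, 11, 7 bp.

67, 60, 29, 16, 11, 7 bp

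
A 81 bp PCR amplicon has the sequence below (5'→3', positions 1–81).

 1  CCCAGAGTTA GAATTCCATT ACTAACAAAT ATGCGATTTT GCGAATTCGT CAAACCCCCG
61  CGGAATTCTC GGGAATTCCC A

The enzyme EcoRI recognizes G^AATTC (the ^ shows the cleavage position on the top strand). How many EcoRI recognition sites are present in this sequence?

GAATTC occurs starting at positions 11, 43, 63, 73.
EcoRI cuts at 4 sites.

4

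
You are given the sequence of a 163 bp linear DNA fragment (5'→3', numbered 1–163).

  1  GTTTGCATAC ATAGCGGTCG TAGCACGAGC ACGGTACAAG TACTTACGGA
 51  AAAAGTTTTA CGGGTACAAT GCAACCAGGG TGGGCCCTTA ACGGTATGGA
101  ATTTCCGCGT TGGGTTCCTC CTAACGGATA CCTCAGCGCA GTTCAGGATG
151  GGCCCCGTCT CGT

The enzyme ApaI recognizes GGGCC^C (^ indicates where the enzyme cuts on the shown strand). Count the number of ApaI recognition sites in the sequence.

GGGCCC occurs starting at positions 82, 150.
ApaI cuts at 2 sites.

2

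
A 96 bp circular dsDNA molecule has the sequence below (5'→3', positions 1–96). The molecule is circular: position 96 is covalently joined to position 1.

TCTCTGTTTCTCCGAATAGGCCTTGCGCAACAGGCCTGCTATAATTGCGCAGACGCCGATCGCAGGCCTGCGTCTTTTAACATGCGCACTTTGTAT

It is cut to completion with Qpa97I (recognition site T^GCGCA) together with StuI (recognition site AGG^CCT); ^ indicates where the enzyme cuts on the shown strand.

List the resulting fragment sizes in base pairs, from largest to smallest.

33, 20, 17, 12, 10, 4 bp

Qpa97I sites (TGCGCA) start at positions 24, 46, 83.
Qpa97I cuts after the first base of each site, so after positions 24, 46, 83.
StuI sites (AGGCCT) start at positions 18, 32, 64.
StuI cuts after base 3 of each site, so after positions 20, 34, 66.
Combined cut positions: 20, 24, 34, 46, 66, 83.
Circular molecule, 6 cuts → 6 fragments:
  21–24 → 4 bp
  25–34 → 10 bp
  35–46 → 12 bp
  47–66 → 20 bp
  67–83 → 17 bp
  84–96 then 1–20 → 13 + 20 = 33 bp
Sorted largest to smallest: 33, 20, 17, 12, 10, 4 bp.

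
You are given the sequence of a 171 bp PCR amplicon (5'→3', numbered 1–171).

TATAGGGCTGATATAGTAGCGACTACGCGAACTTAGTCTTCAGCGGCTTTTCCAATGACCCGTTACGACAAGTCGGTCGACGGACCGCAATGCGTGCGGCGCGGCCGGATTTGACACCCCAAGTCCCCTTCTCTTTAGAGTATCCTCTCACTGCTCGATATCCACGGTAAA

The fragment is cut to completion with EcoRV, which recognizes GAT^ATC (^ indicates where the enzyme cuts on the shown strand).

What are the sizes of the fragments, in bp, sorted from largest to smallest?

159, 12 bp

The EcoRV site (GATATC) starts at position 157.
EcoRV cuts after base 3 of each site, so after position 159.
Linear molecule, 1 cut → 2 fragments:
  1–159 → 159 bp
  160–171 → 12 bp
Sorted largest to smallest: 159, 12 bp.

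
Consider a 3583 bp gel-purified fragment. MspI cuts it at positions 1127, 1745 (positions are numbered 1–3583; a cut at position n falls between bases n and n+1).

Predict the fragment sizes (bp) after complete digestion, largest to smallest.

Linear molecule, 2 cuts → 3 fragments:
  1127 − 0 = 1127 bp
  1745 − 1127 = 618 bp
  3583 − 1745 = 1838 bp
Sorted largest to smallest: 1838, 1127, 618 bp.

1838, 1127, 618 bp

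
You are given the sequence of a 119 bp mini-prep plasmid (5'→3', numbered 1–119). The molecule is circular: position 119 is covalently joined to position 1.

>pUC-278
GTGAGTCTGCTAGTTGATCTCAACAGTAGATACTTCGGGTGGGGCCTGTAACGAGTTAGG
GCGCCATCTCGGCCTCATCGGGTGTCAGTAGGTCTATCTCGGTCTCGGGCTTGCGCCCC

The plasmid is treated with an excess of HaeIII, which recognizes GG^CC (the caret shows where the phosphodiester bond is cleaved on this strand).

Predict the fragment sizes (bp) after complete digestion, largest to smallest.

91, 28 bp

HaeIII sites (GGCC) start at positions 43, 71.
HaeIII cuts after base 2 of each site, so after positions 44, 72.
Circular molecule, 2 cuts → 2 fragments:
  45–72 → 28 bp
  73–119 then 1–44 → 47 + 44 = 91 bp
Sorted largest to smallest: 91, 28 bp.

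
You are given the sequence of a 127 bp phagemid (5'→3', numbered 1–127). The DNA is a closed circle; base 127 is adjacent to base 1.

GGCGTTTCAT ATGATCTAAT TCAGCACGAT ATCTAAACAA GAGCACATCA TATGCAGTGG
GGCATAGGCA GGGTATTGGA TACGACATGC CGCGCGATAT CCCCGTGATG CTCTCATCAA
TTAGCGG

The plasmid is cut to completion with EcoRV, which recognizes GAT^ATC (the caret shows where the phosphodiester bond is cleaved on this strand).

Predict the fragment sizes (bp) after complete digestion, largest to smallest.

68, 59 bp

EcoRV sites (GATATC) start at positions 28, 96.
EcoRV cuts after base 3 of each site, so after positions 30, 98.
Circular molecule, 2 cuts → 2 fragments:
  31–98 → 68 bp
  99–127 then 1–30 → 29 + 30 = 59 bp
Sorted largest to smallest: 68, 59 bp.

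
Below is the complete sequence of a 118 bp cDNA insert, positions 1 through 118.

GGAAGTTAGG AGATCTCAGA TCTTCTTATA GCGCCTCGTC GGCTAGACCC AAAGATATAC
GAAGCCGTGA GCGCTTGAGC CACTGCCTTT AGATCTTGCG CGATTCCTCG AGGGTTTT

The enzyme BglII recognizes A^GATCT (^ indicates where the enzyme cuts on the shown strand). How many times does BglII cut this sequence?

3

AGATCT occurs starting at positions 11, 18, 91.
BglII cuts at 3 sites.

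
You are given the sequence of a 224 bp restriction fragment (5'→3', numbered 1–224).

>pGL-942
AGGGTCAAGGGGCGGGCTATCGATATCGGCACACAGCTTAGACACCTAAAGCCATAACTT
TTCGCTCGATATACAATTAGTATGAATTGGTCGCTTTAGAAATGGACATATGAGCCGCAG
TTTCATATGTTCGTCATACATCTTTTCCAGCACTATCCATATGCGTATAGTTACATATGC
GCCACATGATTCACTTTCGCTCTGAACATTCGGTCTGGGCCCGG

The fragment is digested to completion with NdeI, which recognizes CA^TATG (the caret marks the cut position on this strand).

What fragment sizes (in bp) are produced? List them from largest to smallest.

NdeI sites (CATATG) start at positions 107, 124, 158, 174.
NdeI cuts after base 2 of each site, so after positions 108, 125, 159, 175.
Linear molecule, 4 cuts → 5 fragments:
  1–108 → 108 bp
  109–125 → 17 bp
  126–159 → 34 bp
  160–175 → 16 bp
  176–224 → 49 bp
Sorted largest to smallest: 108, 49, 34, 17, 16 bp.

108, 49, 34, 17, 16 bp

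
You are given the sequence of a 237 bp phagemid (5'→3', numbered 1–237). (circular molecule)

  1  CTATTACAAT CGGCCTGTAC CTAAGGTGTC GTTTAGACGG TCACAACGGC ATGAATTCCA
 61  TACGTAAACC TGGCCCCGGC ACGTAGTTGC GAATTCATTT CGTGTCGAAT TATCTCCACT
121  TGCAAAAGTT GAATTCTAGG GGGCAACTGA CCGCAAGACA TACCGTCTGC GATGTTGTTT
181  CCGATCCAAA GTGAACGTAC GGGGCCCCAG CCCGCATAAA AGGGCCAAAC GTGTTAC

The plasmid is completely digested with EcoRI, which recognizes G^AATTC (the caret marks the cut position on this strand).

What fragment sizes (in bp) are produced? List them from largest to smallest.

159, 40, 38 bp

EcoRI sites (GAATTC) start at positions 53, 91, 131.
EcoRI cuts after the first base of each site, so after positions 53, 91, 131.
Circular molecule, 3 cuts → 3 fragments:
  54–91 → 38 bp
  92–131 → 40 bp
  132–237 then 1–53 → 106 + 53 = 159 bp
Sorted largest to smallest: 159, 40, 38 bp.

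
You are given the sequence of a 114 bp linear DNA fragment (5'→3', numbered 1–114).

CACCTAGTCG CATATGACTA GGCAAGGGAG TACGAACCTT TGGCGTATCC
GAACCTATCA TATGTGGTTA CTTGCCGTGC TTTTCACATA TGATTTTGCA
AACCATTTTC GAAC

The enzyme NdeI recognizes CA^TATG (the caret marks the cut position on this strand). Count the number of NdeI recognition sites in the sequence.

3

CATATG occurs starting at positions 11, 59, 87.
NdeI cuts at 3 sites.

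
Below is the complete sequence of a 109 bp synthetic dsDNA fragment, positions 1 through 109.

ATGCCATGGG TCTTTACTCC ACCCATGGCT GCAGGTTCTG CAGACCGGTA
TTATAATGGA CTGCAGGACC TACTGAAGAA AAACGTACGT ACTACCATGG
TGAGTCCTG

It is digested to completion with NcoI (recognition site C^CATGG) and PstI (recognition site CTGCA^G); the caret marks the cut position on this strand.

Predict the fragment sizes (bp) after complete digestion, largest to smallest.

NcoI sites (CCATGG) start at positions 4, 23, 95.
NcoI cuts after the first base of each site, so after positions 4, 23, 95.
PstI sites (CTGCAG) start at positions 29, 38, 61.
PstI cuts after base 5 of each site (before the last base), so after positions 33, 42, 65.
Combined cut positions: 4, 23, 33, 42, 65, 95.
Linear molecule, 6 cuts → 7 fragments:
  1–4 → 4 bp
  5–23 → 19 bp
  24–33 → 10 bp
  34–42 → 9 bp
  43–65 → 23 bp
  66–95 → 30 bp
  96–109 → 14 bp
Sorted largest to smallest: 30, 23, 19, 14, 10, 9, 4 bp.

30, 23, 19, 14, 10, 9, 4 bp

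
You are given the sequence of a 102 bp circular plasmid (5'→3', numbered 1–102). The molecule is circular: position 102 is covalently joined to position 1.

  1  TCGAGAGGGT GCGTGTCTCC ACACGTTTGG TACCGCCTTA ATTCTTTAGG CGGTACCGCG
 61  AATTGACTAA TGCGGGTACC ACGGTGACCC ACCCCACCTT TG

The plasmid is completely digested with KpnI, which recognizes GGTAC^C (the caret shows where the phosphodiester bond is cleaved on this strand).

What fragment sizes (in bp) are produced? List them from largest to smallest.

KpnI sites (GGTACC) start at positions 29, 52, 75.
KpnI cuts after base 5 of each site (before the last base), so after positions 33, 56, 79.
Circular molecule, 3 cuts → 3 fragments:
  34–56 → 23 bp
  57–79 → 23 bp
  80–102 then 1–33 → 23 + 33 = 56 bp
Sorted largest to smallest: 56, 23, 23 bp.

56, 23, 23 bp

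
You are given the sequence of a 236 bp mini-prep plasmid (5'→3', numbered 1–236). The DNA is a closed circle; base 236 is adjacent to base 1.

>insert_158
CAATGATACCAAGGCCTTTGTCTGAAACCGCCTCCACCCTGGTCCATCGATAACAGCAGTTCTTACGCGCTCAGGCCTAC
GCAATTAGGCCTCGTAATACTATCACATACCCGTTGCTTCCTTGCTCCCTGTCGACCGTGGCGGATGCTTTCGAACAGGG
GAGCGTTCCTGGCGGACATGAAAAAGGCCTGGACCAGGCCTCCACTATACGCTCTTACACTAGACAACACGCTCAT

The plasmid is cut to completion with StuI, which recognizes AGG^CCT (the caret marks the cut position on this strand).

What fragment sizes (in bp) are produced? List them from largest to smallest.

98, 61, 52, 14, 11 bp

StuI sites (AGGCCT) start at positions 12, 73, 87, 185, 196.
StuI cuts after base 3 of each site, so after positions 14, 75, 89, 187, 198.
Circular molecule, 5 cuts → 5 fragments:
  15–75 → 61 bp
  76–89 → 14 bp
  90–187 → 98 bp
  188–198 → 11 bp
  199–236 then 1–14 → 38 + 14 = 52 bp
Sorted largest to smallest: 98, 61, 52, 14, 11 bp.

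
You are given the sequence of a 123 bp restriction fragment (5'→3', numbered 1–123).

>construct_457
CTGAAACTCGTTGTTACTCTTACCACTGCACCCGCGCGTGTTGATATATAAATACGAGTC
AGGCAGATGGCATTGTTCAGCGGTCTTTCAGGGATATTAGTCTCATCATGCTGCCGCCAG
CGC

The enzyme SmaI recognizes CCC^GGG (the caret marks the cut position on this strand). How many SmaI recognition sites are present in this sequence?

0

No occurrence of CCCGGG is present in the sequence.
SmaI does not cut: 0 sites.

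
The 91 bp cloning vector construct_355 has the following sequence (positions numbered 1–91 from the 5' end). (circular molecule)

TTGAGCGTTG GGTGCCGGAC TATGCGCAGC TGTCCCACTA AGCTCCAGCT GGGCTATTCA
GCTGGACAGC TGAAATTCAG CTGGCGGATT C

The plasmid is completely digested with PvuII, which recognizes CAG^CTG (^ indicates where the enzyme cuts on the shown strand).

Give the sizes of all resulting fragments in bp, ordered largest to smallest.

40, 19, 13, 11, 8 bp

PvuII sites (CAGCTG) start at positions 27, 46, 59, 67, 78.
PvuII cuts after base 3 of each site, so after positions 29, 48, 61, 69, 80.
Circular molecule, 5 cuts → 5 fragments:
  30–48 → 19 bp
  49–61 → 13 bp
  62–69 → 8 bp
  70–80 → 11 bp
  81–91 then 1–29 → 11 + 29 = 40 bp
Sorted largest to smallest: 40, 19, 13, 11, 8 bp.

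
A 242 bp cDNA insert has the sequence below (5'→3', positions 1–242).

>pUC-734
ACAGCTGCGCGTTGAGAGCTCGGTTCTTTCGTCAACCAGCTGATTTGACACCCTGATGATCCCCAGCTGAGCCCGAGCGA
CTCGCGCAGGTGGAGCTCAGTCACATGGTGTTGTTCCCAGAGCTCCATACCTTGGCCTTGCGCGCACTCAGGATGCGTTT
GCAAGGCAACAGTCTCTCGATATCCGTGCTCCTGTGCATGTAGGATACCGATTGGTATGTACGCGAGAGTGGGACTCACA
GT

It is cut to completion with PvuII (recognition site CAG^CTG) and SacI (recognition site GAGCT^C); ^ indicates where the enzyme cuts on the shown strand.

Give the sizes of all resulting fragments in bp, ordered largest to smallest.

118, 31, 27, 27, 19, 16, 4 bp

PvuII sites (CAGCTG) start at positions 2, 37, 64.
PvuII cuts after base 3 of each site, so after positions 4, 39, 66.
SacI sites (GAGCTC) start at positions 16, 93, 120.
SacI cuts after base 5 of each site (before the last base), so after positions 20, 97, 124.
Combined cut positions: 4, 20, 39, 66, 97, 124.
Linear molecule, 6 cuts → 7 fragments:
  1–4 → 4 bp
  5–20 → 16 bp
  21–39 → 19 bp
  40–66 → 27 bp
  67–97 → 31 bp
  98–124 → 27 bp
  125–242 → 118 bp
Sorted largest to smallest: 118, 31, 27, 27, 19, 16, 4 bp.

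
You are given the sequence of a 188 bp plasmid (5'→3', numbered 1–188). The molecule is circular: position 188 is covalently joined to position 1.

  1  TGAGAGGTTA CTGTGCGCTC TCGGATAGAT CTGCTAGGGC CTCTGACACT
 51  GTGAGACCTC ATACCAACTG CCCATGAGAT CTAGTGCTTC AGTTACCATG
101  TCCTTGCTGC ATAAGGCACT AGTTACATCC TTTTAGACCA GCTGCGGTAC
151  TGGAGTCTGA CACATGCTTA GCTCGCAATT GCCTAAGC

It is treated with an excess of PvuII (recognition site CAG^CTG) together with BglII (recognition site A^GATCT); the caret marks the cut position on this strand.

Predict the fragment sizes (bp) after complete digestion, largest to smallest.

The PvuII site (CAGCTG) starts at position 139.
PvuII cuts after base 3 of each site, so after position 141.
BglII sites (AGATCT) start at positions 27, 77.
BglII cuts after the first base of each site, so after positions 27, 77.
Combined cut positions: 27, 77, 141.
Circular molecule, 3 cuts → 3 fragments:
  28–77 → 50 bp
  78–141 → 64 bp
  142–188 then 1–27 → 47 + 27 = 74 bp
Sorted largest to smallest: 74, 64, 50 bp.

74, 64, 50 bp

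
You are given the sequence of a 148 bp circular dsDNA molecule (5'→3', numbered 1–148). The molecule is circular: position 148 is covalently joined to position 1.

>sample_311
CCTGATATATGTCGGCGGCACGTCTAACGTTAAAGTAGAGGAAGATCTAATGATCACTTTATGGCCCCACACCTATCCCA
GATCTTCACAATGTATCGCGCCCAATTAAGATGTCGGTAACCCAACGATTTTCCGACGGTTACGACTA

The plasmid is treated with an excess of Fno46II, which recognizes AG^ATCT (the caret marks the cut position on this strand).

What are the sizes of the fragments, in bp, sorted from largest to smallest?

Fno46II sites (AGATCT) start at positions 43, 80.
Fno46II cuts after base 2 of each site, so after positions 44, 81.
Circular molecule, 2 cuts → 2 fragments:
  45–81 → 37 bp
  82–148 then 1–44 → 67 + 44 = 111 bp
Sorted largest to smallest: 111, 37 bp.

111, 37 bp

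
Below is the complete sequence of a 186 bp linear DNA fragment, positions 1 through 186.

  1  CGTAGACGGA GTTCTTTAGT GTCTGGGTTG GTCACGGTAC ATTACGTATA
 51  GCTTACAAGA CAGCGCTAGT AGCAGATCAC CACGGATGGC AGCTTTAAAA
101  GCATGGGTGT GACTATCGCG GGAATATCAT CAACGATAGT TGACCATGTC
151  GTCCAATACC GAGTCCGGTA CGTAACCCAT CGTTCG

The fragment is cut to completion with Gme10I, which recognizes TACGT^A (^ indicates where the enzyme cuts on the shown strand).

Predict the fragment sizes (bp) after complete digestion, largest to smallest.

126, 47, 13 bp

Gme10I sites (TACGTA) start at positions 43, 169.
Gme10I cuts after base 5 of each site (before the last base), so after positions 47, 173.
Linear molecule, 2 cuts → 3 fragments:
  1–47 → 47 bp
  48–173 → 126 bp
  174–186 → 13 bp
Sorted largest to smallest: 126, 47, 13 bp.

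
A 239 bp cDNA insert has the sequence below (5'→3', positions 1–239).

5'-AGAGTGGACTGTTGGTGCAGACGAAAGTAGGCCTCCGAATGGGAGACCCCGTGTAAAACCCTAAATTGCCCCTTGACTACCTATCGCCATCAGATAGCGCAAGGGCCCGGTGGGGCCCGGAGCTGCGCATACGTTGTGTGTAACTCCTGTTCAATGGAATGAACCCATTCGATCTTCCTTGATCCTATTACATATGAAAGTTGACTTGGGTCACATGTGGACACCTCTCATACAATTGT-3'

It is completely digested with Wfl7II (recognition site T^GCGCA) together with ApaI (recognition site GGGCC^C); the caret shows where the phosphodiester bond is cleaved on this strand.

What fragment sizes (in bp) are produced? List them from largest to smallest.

115, 107, 10, 7 bp

The Wfl7II site (TGCGCA) starts at position 124.
Wfl7II cuts after the first base of each site, so after position 124.
ApaI sites (GGGCCC) start at positions 103, 113.
ApaI cuts after base 5 of each site (before the last base), so after positions 107, 117.
Combined cut positions: 107, 117, 124.
Linear molecule, 3 cuts → 4 fragments:
  1–107 → 107 bp
  108–117 → 10 bp
  118–124 → 7 bp
  125–239 → 115 bp
Sorted largest to smallest: 115, 107, 10, 7 bp.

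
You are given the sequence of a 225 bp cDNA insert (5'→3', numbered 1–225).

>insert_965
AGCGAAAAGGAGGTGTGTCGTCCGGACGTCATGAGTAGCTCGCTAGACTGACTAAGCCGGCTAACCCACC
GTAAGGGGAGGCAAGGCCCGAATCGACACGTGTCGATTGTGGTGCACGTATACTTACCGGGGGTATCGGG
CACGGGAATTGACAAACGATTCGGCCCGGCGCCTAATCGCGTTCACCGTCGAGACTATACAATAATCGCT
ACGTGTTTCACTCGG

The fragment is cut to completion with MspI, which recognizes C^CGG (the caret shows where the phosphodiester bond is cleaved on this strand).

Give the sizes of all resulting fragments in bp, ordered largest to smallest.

70, 59, 39, 35, 22 bp

MspI sites (CCGG) start at positions 22, 57, 127, 166.
MspI cuts after the first base of each site, so after positions 22, 57, 127, 166.
Linear molecule, 4 cuts → 5 fragments:
  1–22 → 22 bp
  23–57 → 35 bp
  58–127 → 70 bp
  128–166 → 39 bp
  167–225 → 59 bp
Sorted largest to smallest: 70, 59, 39, 35, 22 bp.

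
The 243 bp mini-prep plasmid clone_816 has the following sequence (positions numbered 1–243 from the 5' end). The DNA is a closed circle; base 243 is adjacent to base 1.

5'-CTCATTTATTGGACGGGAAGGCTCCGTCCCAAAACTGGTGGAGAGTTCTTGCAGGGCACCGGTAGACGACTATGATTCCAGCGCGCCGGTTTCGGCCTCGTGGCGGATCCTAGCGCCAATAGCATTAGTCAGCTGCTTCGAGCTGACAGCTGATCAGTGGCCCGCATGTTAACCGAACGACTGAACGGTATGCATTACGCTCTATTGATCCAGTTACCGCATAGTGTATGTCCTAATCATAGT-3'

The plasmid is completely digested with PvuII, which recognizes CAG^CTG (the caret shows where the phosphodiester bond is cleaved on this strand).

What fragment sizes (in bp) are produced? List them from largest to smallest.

226, 17 bp

PvuII sites (CAGCTG) start at positions 130, 147.
PvuII cuts after base 3 of each site, so after positions 132, 149.
Circular molecule, 2 cuts → 2 fragments:
  133–149 → 17 bp
  150–243 then 1–132 → 94 + 132 = 226 bp
Sorted largest to smallest: 226, 17 bp.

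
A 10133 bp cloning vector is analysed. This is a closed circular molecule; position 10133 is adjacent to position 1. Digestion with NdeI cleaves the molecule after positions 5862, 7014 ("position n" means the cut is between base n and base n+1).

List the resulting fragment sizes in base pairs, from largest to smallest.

8981, 1152 bp

Circular molecule, 2 cuts → 2 fragments:
  7014 − 5862 = 1152 bp
  wrap: 10133 − 7014 + 5862 = 8981 bp
Sorted largest to smallest: 8981, 1152 bp.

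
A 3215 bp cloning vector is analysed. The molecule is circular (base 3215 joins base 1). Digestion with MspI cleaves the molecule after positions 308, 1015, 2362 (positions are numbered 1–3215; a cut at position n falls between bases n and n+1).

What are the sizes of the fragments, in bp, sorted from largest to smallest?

Circular molecule, 3 cuts → 3 fragments:
  1015 − 308 = 707 bp
  2362 − 1015 = 1347 bp
  wrap: 3215 − 2362 + 308 = 1161 bp
Sorted largest to smallest: 1347, 1161, 707 bp.

1347, 1161, 707 bp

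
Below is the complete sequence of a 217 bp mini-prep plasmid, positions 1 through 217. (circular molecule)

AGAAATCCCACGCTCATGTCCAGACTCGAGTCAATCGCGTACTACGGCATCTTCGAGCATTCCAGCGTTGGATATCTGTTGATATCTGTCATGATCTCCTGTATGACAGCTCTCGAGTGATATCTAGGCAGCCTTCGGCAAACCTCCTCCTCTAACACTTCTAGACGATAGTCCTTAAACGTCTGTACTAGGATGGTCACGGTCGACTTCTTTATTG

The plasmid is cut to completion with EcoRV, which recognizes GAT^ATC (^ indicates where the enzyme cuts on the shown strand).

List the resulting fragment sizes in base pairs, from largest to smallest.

169, 38, 10 bp

EcoRV sites (GATATC) start at positions 71, 81, 119.
EcoRV cuts after base 3 of each site, so after positions 73, 83, 121.
Circular molecule, 3 cuts → 3 fragments:
  74–83 → 10 bp
  84–121 → 38 bp
  122–217 then 1–73 → 96 + 73 = 169 bp
Sorted largest to smallest: 169, 38, 10 bp.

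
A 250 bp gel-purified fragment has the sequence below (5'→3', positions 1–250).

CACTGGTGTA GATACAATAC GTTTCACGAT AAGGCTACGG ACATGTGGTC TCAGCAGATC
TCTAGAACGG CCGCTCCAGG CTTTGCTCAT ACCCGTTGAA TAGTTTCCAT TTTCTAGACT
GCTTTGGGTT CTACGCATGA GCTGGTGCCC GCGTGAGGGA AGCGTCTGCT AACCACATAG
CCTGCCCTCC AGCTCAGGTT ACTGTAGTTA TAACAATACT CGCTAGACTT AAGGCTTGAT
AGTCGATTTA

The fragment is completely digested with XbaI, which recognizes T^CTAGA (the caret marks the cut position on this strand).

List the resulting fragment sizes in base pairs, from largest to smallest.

XbaI sites (TCTAGA) start at positions 61, 113.
XbaI cuts after the first base of each site, so after positions 61, 113.
Linear molecule, 2 cuts → 3 fragments:
  1–61 → 61 bp
  62–113 → 52 bp
  114–250 → 137 bp
Sorted largest to smallest: 137, 61, 52 bp.

137, 61, 52 bp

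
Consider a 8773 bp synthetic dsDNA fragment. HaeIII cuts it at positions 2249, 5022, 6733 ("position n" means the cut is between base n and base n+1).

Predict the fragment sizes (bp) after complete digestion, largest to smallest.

Linear molecule, 3 cuts → 4 fragments:
  2249 − 0 = 2249 bp
  5022 − 2249 = 2773 bp
  6733 − 5022 = 1711 bp
  8773 − 6733 = 2040 bp
Sorted largest to smallest: 2773, 2249, 2040, 1711 bp.

2773, 2249, 2040, 1711 bp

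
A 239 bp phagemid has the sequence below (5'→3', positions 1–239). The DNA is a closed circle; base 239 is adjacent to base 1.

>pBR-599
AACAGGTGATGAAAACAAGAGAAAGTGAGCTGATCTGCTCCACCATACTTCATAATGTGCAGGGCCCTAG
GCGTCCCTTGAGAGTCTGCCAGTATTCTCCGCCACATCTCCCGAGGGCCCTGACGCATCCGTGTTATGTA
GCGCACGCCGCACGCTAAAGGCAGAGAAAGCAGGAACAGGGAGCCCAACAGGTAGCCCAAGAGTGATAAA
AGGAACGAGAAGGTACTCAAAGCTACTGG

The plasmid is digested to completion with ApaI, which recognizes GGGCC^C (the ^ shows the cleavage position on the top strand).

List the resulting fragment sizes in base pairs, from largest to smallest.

ApaI sites (GGGCCC) start at positions 62, 115.
ApaI cuts after base 5 of each site (before the last base), so after positions 66, 119.
Circular molecule, 2 cuts → 2 fragments:
  67–119 → 53 bp
  120–239 then 1–66 → 120 + 66 = 186 bp
Sorted largest to smallest: 186, 53 bp.

186, 53 bp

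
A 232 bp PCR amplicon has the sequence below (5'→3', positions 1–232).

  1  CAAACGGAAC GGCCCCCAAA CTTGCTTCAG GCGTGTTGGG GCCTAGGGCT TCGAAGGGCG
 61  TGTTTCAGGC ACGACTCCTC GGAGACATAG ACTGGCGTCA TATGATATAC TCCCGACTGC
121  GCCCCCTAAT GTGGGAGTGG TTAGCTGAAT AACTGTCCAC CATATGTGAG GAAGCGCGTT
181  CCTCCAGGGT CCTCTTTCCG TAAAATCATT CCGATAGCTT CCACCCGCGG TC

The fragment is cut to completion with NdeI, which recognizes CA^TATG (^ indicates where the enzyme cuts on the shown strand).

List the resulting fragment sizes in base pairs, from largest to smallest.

100, 70, 62 bp

NdeI sites (CATATG) start at positions 99, 161.
NdeI cuts after base 2 of each site, so after positions 100, 162.
Linear molecule, 2 cuts → 3 fragments:
  1–100 → 100 bp
  101–162 → 62 bp
  163–232 → 70 bp
Sorted largest to smallest: 100, 70, 62 bp.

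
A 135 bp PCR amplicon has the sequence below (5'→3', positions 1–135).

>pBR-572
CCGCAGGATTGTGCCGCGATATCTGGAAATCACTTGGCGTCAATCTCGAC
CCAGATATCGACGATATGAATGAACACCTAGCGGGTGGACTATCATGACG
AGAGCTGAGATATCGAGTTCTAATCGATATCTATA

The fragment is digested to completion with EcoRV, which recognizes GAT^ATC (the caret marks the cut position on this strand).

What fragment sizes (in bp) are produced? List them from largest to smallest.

55, 36, 20, 17, 7 bp

EcoRV sites (GATATC) start at positions 18, 54, 109, 126.
EcoRV cuts after base 3 of each site, so after positions 20, 56, 111, 128.
Linear molecule, 4 cuts → 5 fragments:
  1–20 → 20 bp
  21–56 → 36 bp
  57–111 → 55 bp
  112–128 → 17 bp
  129–135 → 7 bp
Sorted largest to smallest: 55, 36, 20, 17, 7 bp.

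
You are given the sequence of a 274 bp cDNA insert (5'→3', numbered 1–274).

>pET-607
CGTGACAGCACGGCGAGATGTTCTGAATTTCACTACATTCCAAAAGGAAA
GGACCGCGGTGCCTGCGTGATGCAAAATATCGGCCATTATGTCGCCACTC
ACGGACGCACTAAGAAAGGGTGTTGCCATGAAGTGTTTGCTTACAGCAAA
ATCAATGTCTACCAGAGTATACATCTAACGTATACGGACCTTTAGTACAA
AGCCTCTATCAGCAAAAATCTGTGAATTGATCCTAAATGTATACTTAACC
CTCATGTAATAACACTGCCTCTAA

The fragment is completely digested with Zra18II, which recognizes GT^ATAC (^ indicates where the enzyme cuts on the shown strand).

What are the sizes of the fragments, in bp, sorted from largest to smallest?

Zra18II sites (GTATAC) start at positions 167, 180, 239.
Zra18II cuts after base 2 of each site, so after positions 168, 181, 240.
Linear molecule, 3 cuts → 4 fragments:
  1–168 → 168 bp
  169–181 → 13 bp
  182–240 → 59 bp
  241–274 → 34 bp
Sorted largest to smallest: 168, 59, 34, 13 bp.

168, 59, 34, 13 bp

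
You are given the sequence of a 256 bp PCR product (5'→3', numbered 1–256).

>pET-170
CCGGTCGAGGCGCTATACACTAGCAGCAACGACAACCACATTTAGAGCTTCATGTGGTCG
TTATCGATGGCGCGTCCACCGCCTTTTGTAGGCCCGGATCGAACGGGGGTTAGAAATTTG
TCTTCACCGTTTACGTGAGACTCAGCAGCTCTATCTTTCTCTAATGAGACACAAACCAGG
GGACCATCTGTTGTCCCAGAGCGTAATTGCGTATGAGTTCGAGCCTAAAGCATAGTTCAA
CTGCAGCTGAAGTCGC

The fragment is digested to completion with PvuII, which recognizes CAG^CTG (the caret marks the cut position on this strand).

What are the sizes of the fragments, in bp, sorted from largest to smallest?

246, 10 bp

The PvuII site (CAGCTG) starts at position 244.
PvuII cuts after base 3 of each site, so after position 246.
Linear molecule, 1 cut → 2 fragments:
  1–246 → 246 bp
  247–256 → 10 bp
Sorted largest to smallest: 246, 10 bp.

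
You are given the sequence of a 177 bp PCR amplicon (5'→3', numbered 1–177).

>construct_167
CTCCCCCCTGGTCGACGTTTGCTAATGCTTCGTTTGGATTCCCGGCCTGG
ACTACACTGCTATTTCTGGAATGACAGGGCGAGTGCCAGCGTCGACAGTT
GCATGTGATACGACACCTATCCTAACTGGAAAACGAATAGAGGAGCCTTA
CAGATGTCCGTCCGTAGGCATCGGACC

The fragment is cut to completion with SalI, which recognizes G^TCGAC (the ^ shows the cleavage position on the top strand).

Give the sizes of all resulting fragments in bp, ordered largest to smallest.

86, 80, 11 bp

SalI sites (GTCGAC) start at positions 11, 91.
SalI cuts after the first base of each site, so after positions 11, 91.
Linear molecule, 2 cuts → 3 fragments:
  1–11 → 11 bp
  12–91 → 80 bp
  92–177 → 86 bp
Sorted largest to smallest: 86, 80, 11 bp.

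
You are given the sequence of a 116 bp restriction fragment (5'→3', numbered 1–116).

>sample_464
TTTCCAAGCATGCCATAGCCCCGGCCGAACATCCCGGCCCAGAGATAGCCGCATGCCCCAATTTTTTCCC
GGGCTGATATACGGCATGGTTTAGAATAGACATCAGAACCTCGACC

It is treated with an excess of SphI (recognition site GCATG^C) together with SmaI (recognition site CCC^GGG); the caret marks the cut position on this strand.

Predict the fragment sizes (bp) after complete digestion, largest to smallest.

SphI sites (GCATGC) start at positions 8, 51.
SphI cuts after base 5 of each site (before the last base), so after positions 12, 55.
The SmaI site (CCCGGG) starts at position 68.
SmaI cuts after base 3 of each site, so after position 70.
Combined cut positions: 12, 55, 70.
Linear molecule, 3 cuts → 4 fragments:
  1–12 → 12 bp
  13–55 → 43 bp
  56–70 → 15 bp
  71–116 → 46 bp
Sorted largest to smallest: 46, 43, 15, 12 bp.

46, 43, 15, 12 bp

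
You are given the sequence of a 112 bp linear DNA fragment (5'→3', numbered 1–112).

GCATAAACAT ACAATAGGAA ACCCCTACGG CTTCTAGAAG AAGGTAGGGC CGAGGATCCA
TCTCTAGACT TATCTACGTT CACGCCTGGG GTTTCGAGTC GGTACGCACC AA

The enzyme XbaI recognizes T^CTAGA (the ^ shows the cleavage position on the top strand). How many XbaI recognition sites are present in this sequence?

2

TCTAGA occurs starting at positions 33, 63.
XbaI cuts at 2 sites.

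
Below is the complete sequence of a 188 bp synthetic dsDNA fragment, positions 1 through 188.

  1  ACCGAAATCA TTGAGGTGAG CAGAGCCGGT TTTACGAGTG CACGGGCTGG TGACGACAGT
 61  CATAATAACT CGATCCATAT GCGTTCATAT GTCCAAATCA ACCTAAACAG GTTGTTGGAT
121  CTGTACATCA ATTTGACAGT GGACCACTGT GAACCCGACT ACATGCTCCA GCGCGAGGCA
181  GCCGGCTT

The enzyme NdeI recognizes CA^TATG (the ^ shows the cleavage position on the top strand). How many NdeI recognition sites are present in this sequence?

CATATG occurs starting at positions 76, 86.
NdeI cuts at 2 sites.

2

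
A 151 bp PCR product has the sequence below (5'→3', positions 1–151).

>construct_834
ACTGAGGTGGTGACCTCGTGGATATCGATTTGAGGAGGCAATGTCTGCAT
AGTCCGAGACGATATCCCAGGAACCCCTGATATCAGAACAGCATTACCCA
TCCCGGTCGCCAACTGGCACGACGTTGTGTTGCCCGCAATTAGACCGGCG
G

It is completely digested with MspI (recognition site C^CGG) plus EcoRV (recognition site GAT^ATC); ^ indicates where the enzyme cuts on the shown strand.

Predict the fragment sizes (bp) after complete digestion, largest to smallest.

42, 40, 23, 22, 18, 6 bp

MspI sites (CCGG) start at positions 103, 145.
MspI cuts after the first base of each site, so after positions 103, 145.
EcoRV sites (GATATC) start at positions 21, 61, 79.
EcoRV cuts after base 3 of each site, so after positions 23, 63, 81.
Combined cut positions: 23, 63, 81, 103, 145.
Linear molecule, 5 cuts → 6 fragments:
  1–23 → 23 bp
  24–63 → 40 bp
  64–81 → 18 bp
  82–103 → 22 bp
  104–145 → 42 bp
  146–151 → 6 bp
Sorted largest to smallest: 42, 40, 23, 22, 18, 6 bp.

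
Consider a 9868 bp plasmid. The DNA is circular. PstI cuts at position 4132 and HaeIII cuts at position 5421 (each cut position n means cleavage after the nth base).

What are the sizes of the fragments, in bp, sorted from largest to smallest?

8579, 1289 bp

Combined cut positions (sorted): 4132, 5421.
Circular molecule, 2 cuts → 2 fragments:
  5421 − 4132 = 1289 bp
  wrap: 9868 − 5421 + 4132 = 8579 bp
Sorted largest to smallest: 8579, 1289 bp.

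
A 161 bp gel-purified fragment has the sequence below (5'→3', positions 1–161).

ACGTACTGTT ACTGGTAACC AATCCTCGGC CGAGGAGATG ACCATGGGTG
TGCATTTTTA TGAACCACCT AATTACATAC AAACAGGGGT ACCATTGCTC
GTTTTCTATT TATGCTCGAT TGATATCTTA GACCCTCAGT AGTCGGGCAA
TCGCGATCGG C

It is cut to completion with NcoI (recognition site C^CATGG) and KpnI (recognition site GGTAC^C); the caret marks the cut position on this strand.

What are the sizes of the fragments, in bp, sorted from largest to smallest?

The NcoI site (CCATGG) starts at position 42.
NcoI cuts after the first base of each site, so after position 42.
The KpnI site (GGTACC) starts at position 88.
KpnI cuts after base 5 of each site (before the last base), so after position 92.
Combined cut positions: 42, 92.
Linear molecule, 2 cuts → 3 fragments:
  1–42 → 42 bp
  43–92 → 50 bp
  93–161 → 69 bp
Sorted largest to smallest: 69, 50, 42 bp.

69, 50, 42 bp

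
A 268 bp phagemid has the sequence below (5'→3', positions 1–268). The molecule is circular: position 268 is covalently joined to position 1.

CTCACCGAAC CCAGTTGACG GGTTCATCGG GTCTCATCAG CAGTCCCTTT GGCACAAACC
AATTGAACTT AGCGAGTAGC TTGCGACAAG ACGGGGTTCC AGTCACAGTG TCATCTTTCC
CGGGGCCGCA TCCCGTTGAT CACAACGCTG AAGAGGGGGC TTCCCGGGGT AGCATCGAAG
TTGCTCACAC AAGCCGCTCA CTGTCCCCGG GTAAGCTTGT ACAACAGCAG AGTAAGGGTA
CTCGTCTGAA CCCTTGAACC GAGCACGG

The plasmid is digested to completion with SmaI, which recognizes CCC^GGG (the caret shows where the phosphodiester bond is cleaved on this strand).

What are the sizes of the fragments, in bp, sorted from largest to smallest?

SmaI sites (CCCGGG) start at positions 119, 163, 206.
SmaI cuts after base 3 of each site, so after positions 121, 165, 208.
Circular molecule, 3 cuts → 3 fragments:
  122–165 → 44 bp
  166–208 → 43 bp
  209–268 then 1–121 → 60 + 121 = 181 bp
Sorted largest to smallest: 181, 44, 43 bp.

181, 44, 43 bp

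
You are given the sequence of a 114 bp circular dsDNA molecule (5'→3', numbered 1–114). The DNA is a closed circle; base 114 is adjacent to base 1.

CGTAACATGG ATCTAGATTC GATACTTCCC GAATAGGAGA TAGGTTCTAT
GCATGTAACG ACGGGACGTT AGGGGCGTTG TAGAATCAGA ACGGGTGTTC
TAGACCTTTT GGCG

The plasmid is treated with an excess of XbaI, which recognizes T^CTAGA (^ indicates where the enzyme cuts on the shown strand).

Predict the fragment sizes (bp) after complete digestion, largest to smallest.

XbaI sites (TCTAGA) start at positions 12, 99.
XbaI cuts after the first base of each site, so after positions 12, 99.
Circular molecule, 2 cuts → 2 fragments:
  13–99 → 87 bp
  100–114 then 1–12 → 15 + 12 = 27 bp
Sorted largest to smallest: 87, 27 bp.

87, 27 bp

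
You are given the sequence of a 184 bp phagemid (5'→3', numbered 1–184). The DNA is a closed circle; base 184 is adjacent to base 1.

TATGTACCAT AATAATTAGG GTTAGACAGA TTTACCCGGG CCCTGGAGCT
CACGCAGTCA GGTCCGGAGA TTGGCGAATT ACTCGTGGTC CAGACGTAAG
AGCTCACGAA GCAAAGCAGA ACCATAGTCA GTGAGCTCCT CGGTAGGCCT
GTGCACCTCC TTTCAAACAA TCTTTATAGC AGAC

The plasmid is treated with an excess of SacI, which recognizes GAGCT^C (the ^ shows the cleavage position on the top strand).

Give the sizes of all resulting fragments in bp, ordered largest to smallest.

97, 54, 33 bp

SacI sites (GAGCTC) start at positions 46, 100, 133.
SacI cuts after base 5 of each site (before the last base), so after positions 50, 104, 137.
Circular molecule, 3 cuts → 3 fragments:
  51–104 → 54 bp
  105–137 → 33 bp
  138–184 then 1–50 → 47 + 50 = 97 bp
Sorted largest to smallest: 97, 54, 33 bp.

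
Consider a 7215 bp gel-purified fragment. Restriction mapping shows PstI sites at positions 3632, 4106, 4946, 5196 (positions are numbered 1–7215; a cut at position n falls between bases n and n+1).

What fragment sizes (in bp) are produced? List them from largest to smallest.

3632, 2019, 840, 474, 250 bp

Linear molecule, 4 cuts → 5 fragments:
  3632 − 0 = 3632 bp
  4106 − 3632 = 474 bp
  4946 − 4106 = 840 bp
  5196 − 4946 = 250 bp
  7215 − 5196 = 2019 bp
Sorted largest to smallest: 3632, 2019, 840, 474, 250 bp.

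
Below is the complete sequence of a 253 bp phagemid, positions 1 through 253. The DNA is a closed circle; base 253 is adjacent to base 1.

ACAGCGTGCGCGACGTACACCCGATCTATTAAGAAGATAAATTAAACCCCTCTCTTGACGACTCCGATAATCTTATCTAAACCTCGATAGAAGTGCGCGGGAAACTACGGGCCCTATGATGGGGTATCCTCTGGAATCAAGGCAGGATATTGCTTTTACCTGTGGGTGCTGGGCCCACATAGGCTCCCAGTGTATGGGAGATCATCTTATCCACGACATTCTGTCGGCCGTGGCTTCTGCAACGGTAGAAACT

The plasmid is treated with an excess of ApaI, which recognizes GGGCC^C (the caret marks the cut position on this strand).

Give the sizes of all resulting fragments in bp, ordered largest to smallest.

191, 62 bp

ApaI sites (GGGCCC) start at positions 109, 171.
ApaI cuts after base 5 of each site (before the last base), so after positions 113, 175.
Circular molecule, 2 cuts → 2 fragments:
  114–175 → 62 bp
  176–253 then 1–113 → 78 + 113 = 191 bp
Sorted largest to smallest: 191, 62 bp.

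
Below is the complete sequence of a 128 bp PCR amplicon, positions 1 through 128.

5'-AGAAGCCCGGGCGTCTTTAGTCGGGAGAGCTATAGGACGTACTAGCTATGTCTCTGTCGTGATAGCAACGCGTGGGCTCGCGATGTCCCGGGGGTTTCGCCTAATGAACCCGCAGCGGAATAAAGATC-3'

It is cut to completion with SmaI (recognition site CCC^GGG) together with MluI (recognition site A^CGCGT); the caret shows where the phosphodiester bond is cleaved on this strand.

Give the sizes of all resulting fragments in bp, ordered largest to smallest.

60, 39, 21, 8 bp

SmaI sites (CCCGGG) start at positions 6, 87.
SmaI cuts after base 3 of each site, so after positions 8, 89.
The MluI site (ACGCGT) starts at position 68.
MluI cuts after the first base of each site, so after position 68.
Combined cut positions: 8, 68, 89.
Linear molecule, 3 cuts → 4 fragments:
  1–8 → 8 bp
  9–68 → 60 bp
  69–89 → 21 bp
  90–128 → 39 bp
Sorted largest to smallest: 60, 39, 21, 8 bp.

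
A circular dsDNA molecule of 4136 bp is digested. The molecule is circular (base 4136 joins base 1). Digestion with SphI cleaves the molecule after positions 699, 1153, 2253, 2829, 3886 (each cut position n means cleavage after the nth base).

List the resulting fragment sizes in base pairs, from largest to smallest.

Circular molecule, 5 cuts → 5 fragments:
  1153 − 699 = 454 bp
  2253 − 1153 = 1100 bp
  2829 − 2253 = 576 bp
  3886 − 2829 = 1057 bp
  wrap: 4136 − 3886 + 699 = 949 bp
Sorted largest to smallest: 1100, 1057, 949, 576, 454 bp.

1100, 1057, 949, 576, 454 bp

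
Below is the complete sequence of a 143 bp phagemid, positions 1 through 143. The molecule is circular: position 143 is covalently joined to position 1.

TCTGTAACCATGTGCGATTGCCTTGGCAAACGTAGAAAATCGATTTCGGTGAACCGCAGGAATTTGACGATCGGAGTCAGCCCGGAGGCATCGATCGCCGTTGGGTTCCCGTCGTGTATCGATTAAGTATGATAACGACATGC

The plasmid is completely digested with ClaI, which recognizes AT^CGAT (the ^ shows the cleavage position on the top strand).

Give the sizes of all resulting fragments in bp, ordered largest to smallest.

64, 51, 28 bp

ClaI sites (ATCGAT) start at positions 39, 90, 118.
ClaI cuts after base 2 of each site, so after positions 40, 91, 119.
Circular molecule, 3 cuts → 3 fragments:
  41–91 → 51 bp
  92–119 → 28 bp
  120–143 then 1–40 → 24 + 40 = 64 bp
Sorted largest to smallest: 64, 51, 28 bp.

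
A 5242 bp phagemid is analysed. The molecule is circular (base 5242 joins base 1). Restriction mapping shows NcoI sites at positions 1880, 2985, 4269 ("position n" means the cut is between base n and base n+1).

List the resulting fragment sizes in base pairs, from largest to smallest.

2853, 1284, 1105 bp

Circular molecule, 3 cuts → 3 fragments:
  2985 − 1880 = 1105 bp
  4269 − 2985 = 1284 bp
  wrap: 5242 − 4269 + 1880 = 2853 bp
Sorted largest to smallest: 2853, 1284, 1105 bp.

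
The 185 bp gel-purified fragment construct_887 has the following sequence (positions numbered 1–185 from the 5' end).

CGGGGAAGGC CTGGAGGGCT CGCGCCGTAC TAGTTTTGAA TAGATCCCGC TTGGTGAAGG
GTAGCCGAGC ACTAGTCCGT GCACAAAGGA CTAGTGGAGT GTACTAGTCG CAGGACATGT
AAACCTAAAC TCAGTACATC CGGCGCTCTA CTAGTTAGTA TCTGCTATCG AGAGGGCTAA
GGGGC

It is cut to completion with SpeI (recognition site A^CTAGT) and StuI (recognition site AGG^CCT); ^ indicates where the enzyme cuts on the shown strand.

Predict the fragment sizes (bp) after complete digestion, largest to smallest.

SpeI sites (ACTAGT) start at positions 29, 71, 90, 103, 150.
SpeI cuts after the first base of each site, so after positions 29, 71, 90, 103, 150.
The StuI site (AGGCCT) starts at position 7.
StuI cuts after base 3 of each site, so after position 9.
Combined cut positions: 9, 29, 71, 90, 103, 150.
Linear molecule, 6 cuts → 7 fragments:
  1–9 → 9 bp
  10–29 → 20 bp
  30–71 → 42 bp
  72–90 → 19 bp
  91–103 → 13 bp
  104–150 → 47 bp
  151–185 → 35 bp
Sorted largest to smallest: 47, 42, 35, 20, 19, 13, 9 bp.

47, 42, 35, 20, 19, 13, 9 bp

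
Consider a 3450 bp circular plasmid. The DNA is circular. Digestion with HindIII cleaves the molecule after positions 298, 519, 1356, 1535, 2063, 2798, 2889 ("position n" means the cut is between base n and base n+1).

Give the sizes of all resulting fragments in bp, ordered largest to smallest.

859, 837, 735, 528, 221, 179, 91 bp

Circular molecule, 7 cuts → 7 fragments:
  519 − 298 = 221 bp
  1356 − 519 = 837 bp
  1535 − 1356 = 179 bp
  2063 − 1535 = 528 bp
  2798 − 2063 = 735 bp
  2889 − 2798 = 91 bp
  wrap: 3450 − 2889 + 298 = 859 bp
Sorted largest to smallest: 859, 837, 735, 528, 221, 179, 91 bp.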